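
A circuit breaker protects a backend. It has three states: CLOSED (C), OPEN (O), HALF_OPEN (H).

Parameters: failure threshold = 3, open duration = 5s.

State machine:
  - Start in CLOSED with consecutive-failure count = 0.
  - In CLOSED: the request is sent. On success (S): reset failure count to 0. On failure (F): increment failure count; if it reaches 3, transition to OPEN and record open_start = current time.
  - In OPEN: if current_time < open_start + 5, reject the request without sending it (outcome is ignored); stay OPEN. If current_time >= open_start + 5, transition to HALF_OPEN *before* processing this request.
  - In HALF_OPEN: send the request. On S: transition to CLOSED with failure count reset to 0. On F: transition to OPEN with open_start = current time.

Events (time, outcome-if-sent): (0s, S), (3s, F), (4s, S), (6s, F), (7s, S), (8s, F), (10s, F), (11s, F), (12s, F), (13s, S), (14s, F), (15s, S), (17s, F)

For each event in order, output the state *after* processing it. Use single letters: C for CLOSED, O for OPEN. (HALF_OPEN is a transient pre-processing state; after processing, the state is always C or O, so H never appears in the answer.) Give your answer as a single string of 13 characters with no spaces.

State after each event:
  event#1 t=0s outcome=S: state=CLOSED
  event#2 t=3s outcome=F: state=CLOSED
  event#3 t=4s outcome=S: state=CLOSED
  event#4 t=6s outcome=F: state=CLOSED
  event#5 t=7s outcome=S: state=CLOSED
  event#6 t=8s outcome=F: state=CLOSED
  event#7 t=10s outcome=F: state=CLOSED
  event#8 t=11s outcome=F: state=OPEN
  event#9 t=12s outcome=F: state=OPEN
  event#10 t=13s outcome=S: state=OPEN
  event#11 t=14s outcome=F: state=OPEN
  event#12 t=15s outcome=S: state=OPEN
  event#13 t=17s outcome=F: state=OPEN

Answer: CCCCCCCOOOOOO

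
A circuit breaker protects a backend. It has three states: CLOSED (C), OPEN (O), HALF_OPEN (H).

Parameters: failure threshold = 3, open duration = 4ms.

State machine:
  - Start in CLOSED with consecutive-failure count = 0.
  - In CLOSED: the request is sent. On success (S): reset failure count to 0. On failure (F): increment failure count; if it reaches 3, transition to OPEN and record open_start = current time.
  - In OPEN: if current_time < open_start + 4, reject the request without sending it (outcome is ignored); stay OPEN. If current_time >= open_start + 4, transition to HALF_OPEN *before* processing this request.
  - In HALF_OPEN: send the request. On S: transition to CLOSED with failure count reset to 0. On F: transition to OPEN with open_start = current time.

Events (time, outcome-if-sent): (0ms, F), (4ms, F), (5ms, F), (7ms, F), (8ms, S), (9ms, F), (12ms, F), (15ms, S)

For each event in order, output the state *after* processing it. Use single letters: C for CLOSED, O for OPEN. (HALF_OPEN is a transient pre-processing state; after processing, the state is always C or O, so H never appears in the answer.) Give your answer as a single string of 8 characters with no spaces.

State after each event:
  event#1 t=0ms outcome=F: state=CLOSED
  event#2 t=4ms outcome=F: state=CLOSED
  event#3 t=5ms outcome=F: state=OPEN
  event#4 t=7ms outcome=F: state=OPEN
  event#5 t=8ms outcome=S: state=OPEN
  event#6 t=9ms outcome=F: state=OPEN
  event#7 t=12ms outcome=F: state=OPEN
  event#8 t=15ms outcome=S: state=CLOSED

Answer: CCOOOOOC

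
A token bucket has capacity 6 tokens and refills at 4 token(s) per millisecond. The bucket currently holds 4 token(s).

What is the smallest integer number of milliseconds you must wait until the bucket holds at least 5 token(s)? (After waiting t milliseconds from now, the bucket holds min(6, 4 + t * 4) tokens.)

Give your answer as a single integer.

Answer: 1

Derivation:
Need 4 + t * 4 >= 5, so t >= 1/4.
Smallest integer t = ceil(1/4) = 1.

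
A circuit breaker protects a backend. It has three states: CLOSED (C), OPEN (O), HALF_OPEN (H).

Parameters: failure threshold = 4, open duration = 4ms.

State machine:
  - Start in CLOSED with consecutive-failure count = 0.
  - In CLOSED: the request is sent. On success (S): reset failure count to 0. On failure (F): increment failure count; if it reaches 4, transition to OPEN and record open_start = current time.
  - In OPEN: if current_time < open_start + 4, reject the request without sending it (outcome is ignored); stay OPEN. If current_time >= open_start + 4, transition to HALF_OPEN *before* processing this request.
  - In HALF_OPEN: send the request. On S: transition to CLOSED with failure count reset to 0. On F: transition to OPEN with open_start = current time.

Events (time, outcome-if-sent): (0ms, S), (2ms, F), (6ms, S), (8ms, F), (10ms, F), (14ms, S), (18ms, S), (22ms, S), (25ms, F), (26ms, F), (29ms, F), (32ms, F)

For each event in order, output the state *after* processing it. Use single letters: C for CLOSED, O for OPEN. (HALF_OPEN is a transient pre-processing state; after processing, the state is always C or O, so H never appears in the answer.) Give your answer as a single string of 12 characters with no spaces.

Answer: CCCCCCCCCCCO

Derivation:
State after each event:
  event#1 t=0ms outcome=S: state=CLOSED
  event#2 t=2ms outcome=F: state=CLOSED
  event#3 t=6ms outcome=S: state=CLOSED
  event#4 t=8ms outcome=F: state=CLOSED
  event#5 t=10ms outcome=F: state=CLOSED
  event#6 t=14ms outcome=S: state=CLOSED
  event#7 t=18ms outcome=S: state=CLOSED
  event#8 t=22ms outcome=S: state=CLOSED
  event#9 t=25ms outcome=F: state=CLOSED
  event#10 t=26ms outcome=F: state=CLOSED
  event#11 t=29ms outcome=F: state=CLOSED
  event#12 t=32ms outcome=F: state=OPEN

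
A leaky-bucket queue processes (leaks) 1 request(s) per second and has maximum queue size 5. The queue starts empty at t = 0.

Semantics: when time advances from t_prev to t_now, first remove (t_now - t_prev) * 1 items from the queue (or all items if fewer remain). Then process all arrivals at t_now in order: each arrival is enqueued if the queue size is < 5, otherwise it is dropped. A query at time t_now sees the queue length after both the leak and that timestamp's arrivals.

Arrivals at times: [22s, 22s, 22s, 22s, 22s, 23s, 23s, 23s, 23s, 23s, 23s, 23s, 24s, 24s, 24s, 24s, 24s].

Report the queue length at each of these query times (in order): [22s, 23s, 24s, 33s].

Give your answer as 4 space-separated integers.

Answer: 5 5 5 0

Derivation:
Queue lengths at query times:
  query t=22s: backlog = 5
  query t=23s: backlog = 5
  query t=24s: backlog = 5
  query t=33s: backlog = 0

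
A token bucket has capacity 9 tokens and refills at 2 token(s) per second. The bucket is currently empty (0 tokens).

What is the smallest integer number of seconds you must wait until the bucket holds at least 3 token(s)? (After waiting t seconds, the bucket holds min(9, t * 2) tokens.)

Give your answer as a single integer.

Answer: 2

Derivation:
Need t * 2 >= 3, so t >= 3/2.
Smallest integer t = ceil(3/2) = 2.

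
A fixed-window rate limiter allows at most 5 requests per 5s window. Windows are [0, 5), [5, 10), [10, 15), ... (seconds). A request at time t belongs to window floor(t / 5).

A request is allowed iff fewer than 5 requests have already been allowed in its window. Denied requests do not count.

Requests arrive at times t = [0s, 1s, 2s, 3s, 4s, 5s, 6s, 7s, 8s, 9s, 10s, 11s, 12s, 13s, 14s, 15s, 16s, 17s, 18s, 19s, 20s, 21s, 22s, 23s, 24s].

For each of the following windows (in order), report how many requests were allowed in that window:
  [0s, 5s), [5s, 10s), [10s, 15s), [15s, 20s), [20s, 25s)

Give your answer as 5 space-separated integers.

Answer: 5 5 5 5 5

Derivation:
Processing requests:
  req#1 t=0s (window 0): ALLOW
  req#2 t=1s (window 0): ALLOW
  req#3 t=2s (window 0): ALLOW
  req#4 t=3s (window 0): ALLOW
  req#5 t=4s (window 0): ALLOW
  req#6 t=5s (window 1): ALLOW
  req#7 t=6s (window 1): ALLOW
  req#8 t=7s (window 1): ALLOW
  req#9 t=8s (window 1): ALLOW
  req#10 t=9s (window 1): ALLOW
  req#11 t=10s (window 2): ALLOW
  req#12 t=11s (window 2): ALLOW
  req#13 t=12s (window 2): ALLOW
  req#14 t=13s (window 2): ALLOW
  req#15 t=14s (window 2): ALLOW
  req#16 t=15s (window 3): ALLOW
  req#17 t=16s (window 3): ALLOW
  req#18 t=17s (window 3): ALLOW
  req#19 t=18s (window 3): ALLOW
  req#20 t=19s (window 3): ALLOW
  req#21 t=20s (window 4): ALLOW
  req#22 t=21s (window 4): ALLOW
  req#23 t=22s (window 4): ALLOW
  req#24 t=23s (window 4): ALLOW
  req#25 t=24s (window 4): ALLOW

Allowed counts by window: 5 5 5 5 5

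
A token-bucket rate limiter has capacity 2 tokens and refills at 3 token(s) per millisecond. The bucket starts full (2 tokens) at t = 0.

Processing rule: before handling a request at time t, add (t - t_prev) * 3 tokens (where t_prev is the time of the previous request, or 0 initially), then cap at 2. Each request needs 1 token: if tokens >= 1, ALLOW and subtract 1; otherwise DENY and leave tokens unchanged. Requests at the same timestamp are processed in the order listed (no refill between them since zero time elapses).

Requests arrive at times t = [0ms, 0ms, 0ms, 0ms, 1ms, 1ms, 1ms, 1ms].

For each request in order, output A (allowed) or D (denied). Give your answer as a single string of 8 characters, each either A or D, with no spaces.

Answer: AADDAADD

Derivation:
Simulating step by step:
  req#1 t=0ms: ALLOW
  req#2 t=0ms: ALLOW
  req#3 t=0ms: DENY
  req#4 t=0ms: DENY
  req#5 t=1ms: ALLOW
  req#6 t=1ms: ALLOW
  req#7 t=1ms: DENY
  req#8 t=1ms: DENY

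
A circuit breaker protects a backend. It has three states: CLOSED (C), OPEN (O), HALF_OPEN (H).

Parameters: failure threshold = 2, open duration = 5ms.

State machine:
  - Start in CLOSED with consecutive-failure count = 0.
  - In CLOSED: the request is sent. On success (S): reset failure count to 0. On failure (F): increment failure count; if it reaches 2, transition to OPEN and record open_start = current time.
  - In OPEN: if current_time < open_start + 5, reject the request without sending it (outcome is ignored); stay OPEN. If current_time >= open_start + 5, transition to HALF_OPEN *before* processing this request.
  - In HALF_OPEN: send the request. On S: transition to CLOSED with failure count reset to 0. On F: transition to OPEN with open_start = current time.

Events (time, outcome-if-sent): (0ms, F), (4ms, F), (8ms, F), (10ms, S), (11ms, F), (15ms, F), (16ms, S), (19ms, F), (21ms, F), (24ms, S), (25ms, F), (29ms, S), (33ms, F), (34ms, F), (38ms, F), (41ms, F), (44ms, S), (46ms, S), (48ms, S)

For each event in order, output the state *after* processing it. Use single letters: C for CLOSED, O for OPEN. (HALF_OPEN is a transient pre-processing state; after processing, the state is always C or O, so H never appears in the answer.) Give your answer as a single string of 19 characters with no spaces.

State after each event:
  event#1 t=0ms outcome=F: state=CLOSED
  event#2 t=4ms outcome=F: state=OPEN
  event#3 t=8ms outcome=F: state=OPEN
  event#4 t=10ms outcome=S: state=CLOSED
  event#5 t=11ms outcome=F: state=CLOSED
  event#6 t=15ms outcome=F: state=OPEN
  event#7 t=16ms outcome=S: state=OPEN
  event#8 t=19ms outcome=F: state=OPEN
  event#9 t=21ms outcome=F: state=OPEN
  event#10 t=24ms outcome=S: state=OPEN
  event#11 t=25ms outcome=F: state=OPEN
  event#12 t=29ms outcome=S: state=CLOSED
  event#13 t=33ms outcome=F: state=CLOSED
  event#14 t=34ms outcome=F: state=OPEN
  event#15 t=38ms outcome=F: state=OPEN
  event#16 t=41ms outcome=F: state=OPEN
  event#17 t=44ms outcome=S: state=OPEN
  event#18 t=46ms outcome=S: state=CLOSED
  event#19 t=48ms outcome=S: state=CLOSED

Answer: COOCCOOOOOOCCOOOOCC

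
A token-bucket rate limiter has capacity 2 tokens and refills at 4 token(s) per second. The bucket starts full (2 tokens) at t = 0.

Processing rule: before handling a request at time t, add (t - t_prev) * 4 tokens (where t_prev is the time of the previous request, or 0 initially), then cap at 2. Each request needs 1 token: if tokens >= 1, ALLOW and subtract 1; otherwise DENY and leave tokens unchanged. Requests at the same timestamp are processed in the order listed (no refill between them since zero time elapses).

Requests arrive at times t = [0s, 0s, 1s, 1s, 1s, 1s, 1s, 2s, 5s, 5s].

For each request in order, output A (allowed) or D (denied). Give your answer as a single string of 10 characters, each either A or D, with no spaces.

Simulating step by step:
  req#1 t=0s: ALLOW
  req#2 t=0s: ALLOW
  req#3 t=1s: ALLOW
  req#4 t=1s: ALLOW
  req#5 t=1s: DENY
  req#6 t=1s: DENY
  req#7 t=1s: DENY
  req#8 t=2s: ALLOW
  req#9 t=5s: ALLOW
  req#10 t=5s: ALLOW

Answer: AAAADDDAAA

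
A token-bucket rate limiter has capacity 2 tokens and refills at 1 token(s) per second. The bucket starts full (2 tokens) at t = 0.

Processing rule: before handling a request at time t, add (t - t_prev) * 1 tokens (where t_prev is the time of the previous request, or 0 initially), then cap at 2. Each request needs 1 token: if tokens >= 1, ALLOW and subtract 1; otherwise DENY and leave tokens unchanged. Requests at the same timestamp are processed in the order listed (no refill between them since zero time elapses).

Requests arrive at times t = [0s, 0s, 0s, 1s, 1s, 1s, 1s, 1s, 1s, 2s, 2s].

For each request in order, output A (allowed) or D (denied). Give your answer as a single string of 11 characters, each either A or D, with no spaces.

Answer: AADADDDDDAD

Derivation:
Simulating step by step:
  req#1 t=0s: ALLOW
  req#2 t=0s: ALLOW
  req#3 t=0s: DENY
  req#4 t=1s: ALLOW
  req#5 t=1s: DENY
  req#6 t=1s: DENY
  req#7 t=1s: DENY
  req#8 t=1s: DENY
  req#9 t=1s: DENY
  req#10 t=2s: ALLOW
  req#11 t=2s: DENY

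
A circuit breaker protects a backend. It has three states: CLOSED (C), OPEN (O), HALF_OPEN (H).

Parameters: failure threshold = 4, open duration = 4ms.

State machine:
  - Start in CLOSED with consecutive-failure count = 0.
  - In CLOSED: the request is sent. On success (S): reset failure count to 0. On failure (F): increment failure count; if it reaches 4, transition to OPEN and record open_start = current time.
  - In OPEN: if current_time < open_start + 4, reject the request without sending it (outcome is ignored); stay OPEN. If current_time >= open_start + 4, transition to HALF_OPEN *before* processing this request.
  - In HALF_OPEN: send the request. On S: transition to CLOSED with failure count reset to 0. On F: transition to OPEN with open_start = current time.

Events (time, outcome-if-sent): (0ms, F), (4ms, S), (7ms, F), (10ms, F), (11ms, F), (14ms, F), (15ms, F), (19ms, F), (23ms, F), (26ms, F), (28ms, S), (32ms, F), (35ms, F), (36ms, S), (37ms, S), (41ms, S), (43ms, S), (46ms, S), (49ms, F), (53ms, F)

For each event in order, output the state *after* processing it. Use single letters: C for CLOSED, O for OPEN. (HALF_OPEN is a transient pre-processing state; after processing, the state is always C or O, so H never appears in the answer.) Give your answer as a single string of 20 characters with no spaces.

State after each event:
  event#1 t=0ms outcome=F: state=CLOSED
  event#2 t=4ms outcome=S: state=CLOSED
  event#3 t=7ms outcome=F: state=CLOSED
  event#4 t=10ms outcome=F: state=CLOSED
  event#5 t=11ms outcome=F: state=CLOSED
  event#6 t=14ms outcome=F: state=OPEN
  event#7 t=15ms outcome=F: state=OPEN
  event#8 t=19ms outcome=F: state=OPEN
  event#9 t=23ms outcome=F: state=OPEN
  event#10 t=26ms outcome=F: state=OPEN
  event#11 t=28ms outcome=S: state=CLOSED
  event#12 t=32ms outcome=F: state=CLOSED
  event#13 t=35ms outcome=F: state=CLOSED
  event#14 t=36ms outcome=S: state=CLOSED
  event#15 t=37ms outcome=S: state=CLOSED
  event#16 t=41ms outcome=S: state=CLOSED
  event#17 t=43ms outcome=S: state=CLOSED
  event#18 t=46ms outcome=S: state=CLOSED
  event#19 t=49ms outcome=F: state=CLOSED
  event#20 t=53ms outcome=F: state=CLOSED

Answer: CCCCCOOOOOCCCCCCCCCC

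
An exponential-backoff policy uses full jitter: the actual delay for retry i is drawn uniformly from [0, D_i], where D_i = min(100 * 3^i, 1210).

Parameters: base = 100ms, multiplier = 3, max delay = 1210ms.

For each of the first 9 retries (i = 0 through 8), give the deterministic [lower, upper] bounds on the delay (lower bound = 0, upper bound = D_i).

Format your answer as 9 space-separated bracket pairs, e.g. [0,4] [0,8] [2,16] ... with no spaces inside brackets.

Answer: [0,100] [0,300] [0,900] [0,1210] [0,1210] [0,1210] [0,1210] [0,1210] [0,1210]

Derivation:
Computing bounds per retry:
  i=0: D_i=min(100*3^0,1210)=100, bounds=[0,100]
  i=1: D_i=min(100*3^1,1210)=300, bounds=[0,300]
  i=2: D_i=min(100*3^2,1210)=900, bounds=[0,900]
  i=3: D_i=min(100*3^3,1210)=1210, bounds=[0,1210]
  i=4: D_i=min(100*3^4,1210)=1210, bounds=[0,1210]
  i=5: D_i=min(100*3^5,1210)=1210, bounds=[0,1210]
  i=6: D_i=min(100*3^6,1210)=1210, bounds=[0,1210]
  i=7: D_i=min(100*3^7,1210)=1210, bounds=[0,1210]
  i=8: D_i=min(100*3^8,1210)=1210, bounds=[0,1210]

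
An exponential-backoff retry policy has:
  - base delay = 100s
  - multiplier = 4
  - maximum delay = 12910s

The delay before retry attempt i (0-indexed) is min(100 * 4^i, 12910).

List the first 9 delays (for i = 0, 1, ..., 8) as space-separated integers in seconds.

Computing each delay:
  i=0: min(100*4^0, 12910) = 100
  i=1: min(100*4^1, 12910) = 400
  i=2: min(100*4^2, 12910) = 1600
  i=3: min(100*4^3, 12910) = 6400
  i=4: min(100*4^4, 12910) = 12910
  i=5: min(100*4^5, 12910) = 12910
  i=6: min(100*4^6, 12910) = 12910
  i=7: min(100*4^7, 12910) = 12910
  i=8: min(100*4^8, 12910) = 12910

Answer: 100 400 1600 6400 12910 12910 12910 12910 12910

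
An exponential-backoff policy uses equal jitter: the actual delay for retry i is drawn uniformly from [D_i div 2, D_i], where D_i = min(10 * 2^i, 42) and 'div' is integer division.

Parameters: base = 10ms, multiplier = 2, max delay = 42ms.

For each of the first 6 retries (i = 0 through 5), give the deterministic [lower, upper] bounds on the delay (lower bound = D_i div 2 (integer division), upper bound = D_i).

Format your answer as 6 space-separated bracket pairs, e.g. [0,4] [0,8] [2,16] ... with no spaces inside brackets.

Computing bounds per retry:
  i=0: D_i=min(10*2^0,42)=10, bounds=[5,10]
  i=1: D_i=min(10*2^1,42)=20, bounds=[10,20]
  i=2: D_i=min(10*2^2,42)=40, bounds=[20,40]
  i=3: D_i=min(10*2^3,42)=42, bounds=[21,42]
  i=4: D_i=min(10*2^4,42)=42, bounds=[21,42]
  i=5: D_i=min(10*2^5,42)=42, bounds=[21,42]

Answer: [5,10] [10,20] [20,40] [21,42] [21,42] [21,42]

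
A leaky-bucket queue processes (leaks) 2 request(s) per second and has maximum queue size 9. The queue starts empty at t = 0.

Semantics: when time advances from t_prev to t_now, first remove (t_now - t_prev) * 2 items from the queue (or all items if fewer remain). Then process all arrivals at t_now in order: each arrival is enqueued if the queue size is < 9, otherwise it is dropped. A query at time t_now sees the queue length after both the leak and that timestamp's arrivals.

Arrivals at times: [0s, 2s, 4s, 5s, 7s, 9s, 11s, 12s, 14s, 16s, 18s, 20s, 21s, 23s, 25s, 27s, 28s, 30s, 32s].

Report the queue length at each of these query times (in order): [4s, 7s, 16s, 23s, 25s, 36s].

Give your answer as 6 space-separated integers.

Queue lengths at query times:
  query t=4s: backlog = 1
  query t=7s: backlog = 1
  query t=16s: backlog = 1
  query t=23s: backlog = 1
  query t=25s: backlog = 1
  query t=36s: backlog = 0

Answer: 1 1 1 1 1 0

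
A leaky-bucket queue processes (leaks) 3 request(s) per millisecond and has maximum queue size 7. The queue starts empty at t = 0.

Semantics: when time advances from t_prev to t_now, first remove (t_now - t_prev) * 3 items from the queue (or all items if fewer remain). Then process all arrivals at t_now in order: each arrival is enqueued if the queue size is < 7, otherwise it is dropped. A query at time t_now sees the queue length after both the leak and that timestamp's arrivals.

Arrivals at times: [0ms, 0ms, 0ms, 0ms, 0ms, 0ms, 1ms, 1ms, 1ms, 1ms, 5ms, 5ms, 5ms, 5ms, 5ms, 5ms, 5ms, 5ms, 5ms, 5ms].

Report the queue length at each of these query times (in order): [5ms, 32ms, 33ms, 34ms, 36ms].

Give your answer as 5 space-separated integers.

Answer: 7 0 0 0 0

Derivation:
Queue lengths at query times:
  query t=5ms: backlog = 7
  query t=32ms: backlog = 0
  query t=33ms: backlog = 0
  query t=34ms: backlog = 0
  query t=36ms: backlog = 0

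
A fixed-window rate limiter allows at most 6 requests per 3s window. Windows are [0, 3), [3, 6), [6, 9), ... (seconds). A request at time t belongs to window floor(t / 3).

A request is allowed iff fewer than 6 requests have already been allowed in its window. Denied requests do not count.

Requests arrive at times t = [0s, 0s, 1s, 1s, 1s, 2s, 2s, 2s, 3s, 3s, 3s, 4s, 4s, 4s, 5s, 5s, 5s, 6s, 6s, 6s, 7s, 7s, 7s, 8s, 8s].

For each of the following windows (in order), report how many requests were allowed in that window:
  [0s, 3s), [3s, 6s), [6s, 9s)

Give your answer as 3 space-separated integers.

Answer: 6 6 6

Derivation:
Processing requests:
  req#1 t=0s (window 0): ALLOW
  req#2 t=0s (window 0): ALLOW
  req#3 t=1s (window 0): ALLOW
  req#4 t=1s (window 0): ALLOW
  req#5 t=1s (window 0): ALLOW
  req#6 t=2s (window 0): ALLOW
  req#7 t=2s (window 0): DENY
  req#8 t=2s (window 0): DENY
  req#9 t=3s (window 1): ALLOW
  req#10 t=3s (window 1): ALLOW
  req#11 t=3s (window 1): ALLOW
  req#12 t=4s (window 1): ALLOW
  req#13 t=4s (window 1): ALLOW
  req#14 t=4s (window 1): ALLOW
  req#15 t=5s (window 1): DENY
  req#16 t=5s (window 1): DENY
  req#17 t=5s (window 1): DENY
  req#18 t=6s (window 2): ALLOW
  req#19 t=6s (window 2): ALLOW
  req#20 t=6s (window 2): ALLOW
  req#21 t=7s (window 2): ALLOW
  req#22 t=7s (window 2): ALLOW
  req#23 t=7s (window 2): ALLOW
  req#24 t=8s (window 2): DENY
  req#25 t=8s (window 2): DENY

Allowed counts by window: 6 6 6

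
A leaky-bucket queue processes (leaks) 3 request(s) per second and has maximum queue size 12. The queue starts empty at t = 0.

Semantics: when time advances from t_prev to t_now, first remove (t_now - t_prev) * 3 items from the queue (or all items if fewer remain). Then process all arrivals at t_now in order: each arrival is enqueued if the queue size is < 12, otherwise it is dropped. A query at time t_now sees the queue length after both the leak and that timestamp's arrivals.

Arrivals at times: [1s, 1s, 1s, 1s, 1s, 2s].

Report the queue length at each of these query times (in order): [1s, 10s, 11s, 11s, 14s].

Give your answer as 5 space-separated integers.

Answer: 5 0 0 0 0

Derivation:
Queue lengths at query times:
  query t=1s: backlog = 5
  query t=10s: backlog = 0
  query t=11s: backlog = 0
  query t=11s: backlog = 0
  query t=14s: backlog = 0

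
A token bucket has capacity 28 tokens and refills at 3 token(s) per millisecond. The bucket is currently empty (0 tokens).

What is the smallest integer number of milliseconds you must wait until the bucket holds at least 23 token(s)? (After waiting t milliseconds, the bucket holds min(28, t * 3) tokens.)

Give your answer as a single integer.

Need t * 3 >= 23, so t >= 23/3.
Smallest integer t = ceil(23/3) = 8.

Answer: 8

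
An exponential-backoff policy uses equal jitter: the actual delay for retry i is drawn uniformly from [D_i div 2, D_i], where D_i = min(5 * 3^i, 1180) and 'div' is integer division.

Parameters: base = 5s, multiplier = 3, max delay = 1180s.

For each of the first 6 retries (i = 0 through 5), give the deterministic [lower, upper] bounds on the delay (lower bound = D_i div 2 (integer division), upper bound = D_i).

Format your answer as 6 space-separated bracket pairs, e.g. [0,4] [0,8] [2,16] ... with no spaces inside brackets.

Answer: [2,5] [7,15] [22,45] [67,135] [202,405] [590,1180]

Derivation:
Computing bounds per retry:
  i=0: D_i=min(5*3^0,1180)=5, bounds=[2,5]
  i=1: D_i=min(5*3^1,1180)=15, bounds=[7,15]
  i=2: D_i=min(5*3^2,1180)=45, bounds=[22,45]
  i=3: D_i=min(5*3^3,1180)=135, bounds=[67,135]
  i=4: D_i=min(5*3^4,1180)=405, bounds=[202,405]
  i=5: D_i=min(5*3^5,1180)=1180, bounds=[590,1180]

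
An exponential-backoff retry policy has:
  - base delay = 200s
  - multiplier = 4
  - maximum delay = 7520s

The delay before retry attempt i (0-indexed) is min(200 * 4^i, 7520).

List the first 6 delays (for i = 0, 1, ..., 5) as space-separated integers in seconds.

Answer: 200 800 3200 7520 7520 7520

Derivation:
Computing each delay:
  i=0: min(200*4^0, 7520) = 200
  i=1: min(200*4^1, 7520) = 800
  i=2: min(200*4^2, 7520) = 3200
  i=3: min(200*4^3, 7520) = 7520
  i=4: min(200*4^4, 7520) = 7520
  i=5: min(200*4^5, 7520) = 7520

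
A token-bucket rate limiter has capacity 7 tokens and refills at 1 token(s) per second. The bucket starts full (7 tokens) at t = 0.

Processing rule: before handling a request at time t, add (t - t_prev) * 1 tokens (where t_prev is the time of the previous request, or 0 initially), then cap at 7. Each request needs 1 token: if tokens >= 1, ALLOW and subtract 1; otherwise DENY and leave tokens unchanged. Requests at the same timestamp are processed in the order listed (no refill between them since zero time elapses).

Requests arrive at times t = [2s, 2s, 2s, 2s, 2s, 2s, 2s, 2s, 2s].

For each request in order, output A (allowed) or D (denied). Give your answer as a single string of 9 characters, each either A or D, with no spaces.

Answer: AAAAAAADD

Derivation:
Simulating step by step:
  req#1 t=2s: ALLOW
  req#2 t=2s: ALLOW
  req#3 t=2s: ALLOW
  req#4 t=2s: ALLOW
  req#5 t=2s: ALLOW
  req#6 t=2s: ALLOW
  req#7 t=2s: ALLOW
  req#8 t=2s: DENY
  req#9 t=2s: DENY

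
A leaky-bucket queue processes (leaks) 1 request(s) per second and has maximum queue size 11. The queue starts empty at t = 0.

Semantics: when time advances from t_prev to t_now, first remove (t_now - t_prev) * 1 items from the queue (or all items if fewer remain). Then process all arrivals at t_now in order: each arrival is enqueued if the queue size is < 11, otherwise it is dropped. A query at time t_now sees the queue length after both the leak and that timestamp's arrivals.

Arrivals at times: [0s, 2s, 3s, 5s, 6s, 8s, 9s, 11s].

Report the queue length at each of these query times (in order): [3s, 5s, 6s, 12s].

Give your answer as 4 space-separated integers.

Queue lengths at query times:
  query t=3s: backlog = 1
  query t=5s: backlog = 1
  query t=6s: backlog = 1
  query t=12s: backlog = 0

Answer: 1 1 1 0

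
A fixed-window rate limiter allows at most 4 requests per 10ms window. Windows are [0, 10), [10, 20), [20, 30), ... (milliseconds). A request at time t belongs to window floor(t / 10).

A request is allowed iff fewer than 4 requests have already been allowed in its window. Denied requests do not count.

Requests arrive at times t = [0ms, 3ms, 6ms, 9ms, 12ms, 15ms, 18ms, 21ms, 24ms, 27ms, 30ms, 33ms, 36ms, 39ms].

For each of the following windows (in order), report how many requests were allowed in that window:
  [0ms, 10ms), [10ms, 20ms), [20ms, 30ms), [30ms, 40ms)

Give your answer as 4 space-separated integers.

Processing requests:
  req#1 t=0ms (window 0): ALLOW
  req#2 t=3ms (window 0): ALLOW
  req#3 t=6ms (window 0): ALLOW
  req#4 t=9ms (window 0): ALLOW
  req#5 t=12ms (window 1): ALLOW
  req#6 t=15ms (window 1): ALLOW
  req#7 t=18ms (window 1): ALLOW
  req#8 t=21ms (window 2): ALLOW
  req#9 t=24ms (window 2): ALLOW
  req#10 t=27ms (window 2): ALLOW
  req#11 t=30ms (window 3): ALLOW
  req#12 t=33ms (window 3): ALLOW
  req#13 t=36ms (window 3): ALLOW
  req#14 t=39ms (window 3): ALLOW

Allowed counts by window: 4 3 3 4

Answer: 4 3 3 4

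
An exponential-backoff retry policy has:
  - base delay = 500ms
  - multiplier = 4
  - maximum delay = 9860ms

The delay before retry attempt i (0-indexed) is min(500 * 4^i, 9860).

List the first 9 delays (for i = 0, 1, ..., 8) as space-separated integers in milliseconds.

Answer: 500 2000 8000 9860 9860 9860 9860 9860 9860

Derivation:
Computing each delay:
  i=0: min(500*4^0, 9860) = 500
  i=1: min(500*4^1, 9860) = 2000
  i=2: min(500*4^2, 9860) = 8000
  i=3: min(500*4^3, 9860) = 9860
  i=4: min(500*4^4, 9860) = 9860
  i=5: min(500*4^5, 9860) = 9860
  i=6: min(500*4^6, 9860) = 9860
  i=7: min(500*4^7, 9860) = 9860
  i=8: min(500*4^8, 9860) = 9860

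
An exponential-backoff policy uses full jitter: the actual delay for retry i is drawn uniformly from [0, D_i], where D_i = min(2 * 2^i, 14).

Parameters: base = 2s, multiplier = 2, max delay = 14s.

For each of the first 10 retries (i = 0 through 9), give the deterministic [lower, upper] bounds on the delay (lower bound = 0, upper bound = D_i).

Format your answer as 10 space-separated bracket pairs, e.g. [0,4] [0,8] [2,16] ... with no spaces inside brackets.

Computing bounds per retry:
  i=0: D_i=min(2*2^0,14)=2, bounds=[0,2]
  i=1: D_i=min(2*2^1,14)=4, bounds=[0,4]
  i=2: D_i=min(2*2^2,14)=8, bounds=[0,8]
  i=3: D_i=min(2*2^3,14)=14, bounds=[0,14]
  i=4: D_i=min(2*2^4,14)=14, bounds=[0,14]
  i=5: D_i=min(2*2^5,14)=14, bounds=[0,14]
  i=6: D_i=min(2*2^6,14)=14, bounds=[0,14]
  i=7: D_i=min(2*2^7,14)=14, bounds=[0,14]
  i=8: D_i=min(2*2^8,14)=14, bounds=[0,14]
  i=9: D_i=min(2*2^9,14)=14, bounds=[0,14]

Answer: [0,2] [0,4] [0,8] [0,14] [0,14] [0,14] [0,14] [0,14] [0,14] [0,14]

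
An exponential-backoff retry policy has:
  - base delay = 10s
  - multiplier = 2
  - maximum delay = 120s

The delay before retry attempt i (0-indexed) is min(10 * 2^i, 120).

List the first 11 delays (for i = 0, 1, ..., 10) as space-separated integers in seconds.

Answer: 10 20 40 80 120 120 120 120 120 120 120

Derivation:
Computing each delay:
  i=0: min(10*2^0, 120) = 10
  i=1: min(10*2^1, 120) = 20
  i=2: min(10*2^2, 120) = 40
  i=3: min(10*2^3, 120) = 80
  i=4: min(10*2^4, 120) = 120
  i=5: min(10*2^5, 120) = 120
  i=6: min(10*2^6, 120) = 120
  i=7: min(10*2^7, 120) = 120
  i=8: min(10*2^8, 120) = 120
  i=9: min(10*2^9, 120) = 120
  i=10: min(10*2^10, 120) = 120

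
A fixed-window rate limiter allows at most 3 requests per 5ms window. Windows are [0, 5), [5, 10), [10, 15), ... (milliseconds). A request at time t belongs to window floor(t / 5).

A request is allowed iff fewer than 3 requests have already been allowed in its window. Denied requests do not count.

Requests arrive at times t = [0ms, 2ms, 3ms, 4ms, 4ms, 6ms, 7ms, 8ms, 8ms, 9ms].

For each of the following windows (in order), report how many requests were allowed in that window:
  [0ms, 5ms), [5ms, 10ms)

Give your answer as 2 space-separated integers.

Answer: 3 3

Derivation:
Processing requests:
  req#1 t=0ms (window 0): ALLOW
  req#2 t=2ms (window 0): ALLOW
  req#3 t=3ms (window 0): ALLOW
  req#4 t=4ms (window 0): DENY
  req#5 t=4ms (window 0): DENY
  req#6 t=6ms (window 1): ALLOW
  req#7 t=7ms (window 1): ALLOW
  req#8 t=8ms (window 1): ALLOW
  req#9 t=8ms (window 1): DENY
  req#10 t=9ms (window 1): DENY

Allowed counts by window: 3 3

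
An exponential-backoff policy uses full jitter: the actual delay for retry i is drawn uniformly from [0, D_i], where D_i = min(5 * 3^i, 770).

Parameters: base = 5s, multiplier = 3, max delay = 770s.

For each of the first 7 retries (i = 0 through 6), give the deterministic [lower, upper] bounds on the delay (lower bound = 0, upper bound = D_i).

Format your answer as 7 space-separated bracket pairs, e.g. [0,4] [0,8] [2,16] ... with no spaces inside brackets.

Answer: [0,5] [0,15] [0,45] [0,135] [0,405] [0,770] [0,770]

Derivation:
Computing bounds per retry:
  i=0: D_i=min(5*3^0,770)=5, bounds=[0,5]
  i=1: D_i=min(5*3^1,770)=15, bounds=[0,15]
  i=2: D_i=min(5*3^2,770)=45, bounds=[0,45]
  i=3: D_i=min(5*3^3,770)=135, bounds=[0,135]
  i=4: D_i=min(5*3^4,770)=405, bounds=[0,405]
  i=5: D_i=min(5*3^5,770)=770, bounds=[0,770]
  i=6: D_i=min(5*3^6,770)=770, bounds=[0,770]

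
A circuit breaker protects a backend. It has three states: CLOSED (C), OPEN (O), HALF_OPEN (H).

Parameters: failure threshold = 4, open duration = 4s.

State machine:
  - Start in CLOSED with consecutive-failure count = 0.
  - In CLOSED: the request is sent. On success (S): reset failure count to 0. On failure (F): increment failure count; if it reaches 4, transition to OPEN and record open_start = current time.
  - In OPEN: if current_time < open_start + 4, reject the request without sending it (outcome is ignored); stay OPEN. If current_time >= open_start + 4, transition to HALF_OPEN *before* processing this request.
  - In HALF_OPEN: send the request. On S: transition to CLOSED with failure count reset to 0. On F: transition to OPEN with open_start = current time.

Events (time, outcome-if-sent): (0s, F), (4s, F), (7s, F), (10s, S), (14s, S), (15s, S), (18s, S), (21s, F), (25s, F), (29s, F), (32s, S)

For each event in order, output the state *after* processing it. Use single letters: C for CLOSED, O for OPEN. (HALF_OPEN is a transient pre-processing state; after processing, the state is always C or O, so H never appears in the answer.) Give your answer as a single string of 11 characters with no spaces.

State after each event:
  event#1 t=0s outcome=F: state=CLOSED
  event#2 t=4s outcome=F: state=CLOSED
  event#3 t=7s outcome=F: state=CLOSED
  event#4 t=10s outcome=S: state=CLOSED
  event#5 t=14s outcome=S: state=CLOSED
  event#6 t=15s outcome=S: state=CLOSED
  event#7 t=18s outcome=S: state=CLOSED
  event#8 t=21s outcome=F: state=CLOSED
  event#9 t=25s outcome=F: state=CLOSED
  event#10 t=29s outcome=F: state=CLOSED
  event#11 t=32s outcome=S: state=CLOSED

Answer: CCCCCCCCCCC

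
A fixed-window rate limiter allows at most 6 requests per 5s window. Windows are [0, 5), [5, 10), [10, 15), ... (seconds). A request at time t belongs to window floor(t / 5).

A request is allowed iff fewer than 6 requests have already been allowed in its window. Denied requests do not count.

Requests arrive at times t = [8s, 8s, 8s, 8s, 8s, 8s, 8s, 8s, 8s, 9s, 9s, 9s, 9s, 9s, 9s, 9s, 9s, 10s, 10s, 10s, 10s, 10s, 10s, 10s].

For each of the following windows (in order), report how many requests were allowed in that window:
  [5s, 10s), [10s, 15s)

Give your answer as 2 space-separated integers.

Answer: 6 6

Derivation:
Processing requests:
  req#1 t=8s (window 1): ALLOW
  req#2 t=8s (window 1): ALLOW
  req#3 t=8s (window 1): ALLOW
  req#4 t=8s (window 1): ALLOW
  req#5 t=8s (window 1): ALLOW
  req#6 t=8s (window 1): ALLOW
  req#7 t=8s (window 1): DENY
  req#8 t=8s (window 1): DENY
  req#9 t=8s (window 1): DENY
  req#10 t=9s (window 1): DENY
  req#11 t=9s (window 1): DENY
  req#12 t=9s (window 1): DENY
  req#13 t=9s (window 1): DENY
  req#14 t=9s (window 1): DENY
  req#15 t=9s (window 1): DENY
  req#16 t=9s (window 1): DENY
  req#17 t=9s (window 1): DENY
  req#18 t=10s (window 2): ALLOW
  req#19 t=10s (window 2): ALLOW
  req#20 t=10s (window 2): ALLOW
  req#21 t=10s (window 2): ALLOW
  req#22 t=10s (window 2): ALLOW
  req#23 t=10s (window 2): ALLOW
  req#24 t=10s (window 2): DENY

Allowed counts by window: 6 6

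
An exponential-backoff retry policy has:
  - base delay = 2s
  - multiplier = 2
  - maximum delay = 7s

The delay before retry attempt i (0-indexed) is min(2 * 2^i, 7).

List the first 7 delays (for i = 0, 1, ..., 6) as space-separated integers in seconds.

Answer: 2 4 7 7 7 7 7

Derivation:
Computing each delay:
  i=0: min(2*2^0, 7) = 2
  i=1: min(2*2^1, 7) = 4
  i=2: min(2*2^2, 7) = 7
  i=3: min(2*2^3, 7) = 7
  i=4: min(2*2^4, 7) = 7
  i=5: min(2*2^5, 7) = 7
  i=6: min(2*2^6, 7) = 7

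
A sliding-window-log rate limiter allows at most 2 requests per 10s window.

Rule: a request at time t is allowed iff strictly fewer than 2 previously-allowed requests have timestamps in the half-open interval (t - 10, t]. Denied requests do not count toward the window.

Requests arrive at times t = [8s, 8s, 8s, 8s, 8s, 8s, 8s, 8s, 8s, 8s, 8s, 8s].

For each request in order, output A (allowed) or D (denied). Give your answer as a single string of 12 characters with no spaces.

Tracking allowed requests in the window:
  req#1 t=8s: ALLOW
  req#2 t=8s: ALLOW
  req#3 t=8s: DENY
  req#4 t=8s: DENY
  req#5 t=8s: DENY
  req#6 t=8s: DENY
  req#7 t=8s: DENY
  req#8 t=8s: DENY
  req#9 t=8s: DENY
  req#10 t=8s: DENY
  req#11 t=8s: DENY
  req#12 t=8s: DENY

Answer: AADDDDDDDDDD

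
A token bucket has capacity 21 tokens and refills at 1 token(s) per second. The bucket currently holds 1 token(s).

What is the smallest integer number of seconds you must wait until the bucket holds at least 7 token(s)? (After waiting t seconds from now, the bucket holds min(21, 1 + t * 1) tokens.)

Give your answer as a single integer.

Need 1 + t * 1 >= 7, so t >= 6/1.
Smallest integer t = ceil(6/1) = 6.

Answer: 6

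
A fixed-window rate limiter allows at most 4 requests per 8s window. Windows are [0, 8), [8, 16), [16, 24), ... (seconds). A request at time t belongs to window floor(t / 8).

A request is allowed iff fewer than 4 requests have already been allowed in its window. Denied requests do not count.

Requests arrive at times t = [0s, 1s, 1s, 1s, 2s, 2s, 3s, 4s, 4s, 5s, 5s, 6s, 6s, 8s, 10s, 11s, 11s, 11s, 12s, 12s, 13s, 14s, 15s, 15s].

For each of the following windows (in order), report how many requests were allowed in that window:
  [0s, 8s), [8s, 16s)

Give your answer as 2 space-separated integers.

Answer: 4 4

Derivation:
Processing requests:
  req#1 t=0s (window 0): ALLOW
  req#2 t=1s (window 0): ALLOW
  req#3 t=1s (window 0): ALLOW
  req#4 t=1s (window 0): ALLOW
  req#5 t=2s (window 0): DENY
  req#6 t=2s (window 0): DENY
  req#7 t=3s (window 0): DENY
  req#8 t=4s (window 0): DENY
  req#9 t=4s (window 0): DENY
  req#10 t=5s (window 0): DENY
  req#11 t=5s (window 0): DENY
  req#12 t=6s (window 0): DENY
  req#13 t=6s (window 0): DENY
  req#14 t=8s (window 1): ALLOW
  req#15 t=10s (window 1): ALLOW
  req#16 t=11s (window 1): ALLOW
  req#17 t=11s (window 1): ALLOW
  req#18 t=11s (window 1): DENY
  req#19 t=12s (window 1): DENY
  req#20 t=12s (window 1): DENY
  req#21 t=13s (window 1): DENY
  req#22 t=14s (window 1): DENY
  req#23 t=15s (window 1): DENY
  req#24 t=15s (window 1): DENY

Allowed counts by window: 4 4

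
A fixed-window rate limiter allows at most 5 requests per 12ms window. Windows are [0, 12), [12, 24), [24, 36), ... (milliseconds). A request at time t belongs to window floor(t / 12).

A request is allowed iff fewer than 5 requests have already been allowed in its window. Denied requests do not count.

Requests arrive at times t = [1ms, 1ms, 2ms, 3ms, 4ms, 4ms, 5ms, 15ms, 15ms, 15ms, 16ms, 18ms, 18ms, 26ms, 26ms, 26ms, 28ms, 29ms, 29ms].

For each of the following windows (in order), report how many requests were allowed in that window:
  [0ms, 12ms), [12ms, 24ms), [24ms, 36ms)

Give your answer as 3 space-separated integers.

Processing requests:
  req#1 t=1ms (window 0): ALLOW
  req#2 t=1ms (window 0): ALLOW
  req#3 t=2ms (window 0): ALLOW
  req#4 t=3ms (window 0): ALLOW
  req#5 t=4ms (window 0): ALLOW
  req#6 t=4ms (window 0): DENY
  req#7 t=5ms (window 0): DENY
  req#8 t=15ms (window 1): ALLOW
  req#9 t=15ms (window 1): ALLOW
  req#10 t=15ms (window 1): ALLOW
  req#11 t=16ms (window 1): ALLOW
  req#12 t=18ms (window 1): ALLOW
  req#13 t=18ms (window 1): DENY
  req#14 t=26ms (window 2): ALLOW
  req#15 t=26ms (window 2): ALLOW
  req#16 t=26ms (window 2): ALLOW
  req#17 t=28ms (window 2): ALLOW
  req#18 t=29ms (window 2): ALLOW
  req#19 t=29ms (window 2): DENY

Allowed counts by window: 5 5 5

Answer: 5 5 5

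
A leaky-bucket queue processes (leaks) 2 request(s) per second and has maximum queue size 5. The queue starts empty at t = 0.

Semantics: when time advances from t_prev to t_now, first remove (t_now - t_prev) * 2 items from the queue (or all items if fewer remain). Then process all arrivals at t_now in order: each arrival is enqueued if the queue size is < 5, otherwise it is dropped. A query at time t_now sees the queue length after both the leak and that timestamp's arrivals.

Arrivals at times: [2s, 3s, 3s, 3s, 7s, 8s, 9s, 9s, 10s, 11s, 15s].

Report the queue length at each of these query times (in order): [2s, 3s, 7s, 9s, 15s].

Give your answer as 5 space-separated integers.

Answer: 1 3 1 2 1

Derivation:
Queue lengths at query times:
  query t=2s: backlog = 1
  query t=3s: backlog = 3
  query t=7s: backlog = 1
  query t=9s: backlog = 2
  query t=15s: backlog = 1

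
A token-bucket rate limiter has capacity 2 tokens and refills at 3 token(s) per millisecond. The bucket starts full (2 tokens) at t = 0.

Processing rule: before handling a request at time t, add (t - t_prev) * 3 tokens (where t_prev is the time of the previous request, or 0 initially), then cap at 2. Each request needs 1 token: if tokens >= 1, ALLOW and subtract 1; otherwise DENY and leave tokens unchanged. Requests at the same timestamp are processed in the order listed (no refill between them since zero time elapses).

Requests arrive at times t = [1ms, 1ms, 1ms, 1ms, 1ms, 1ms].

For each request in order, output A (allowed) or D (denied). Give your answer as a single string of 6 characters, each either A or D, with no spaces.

Simulating step by step:
  req#1 t=1ms: ALLOW
  req#2 t=1ms: ALLOW
  req#3 t=1ms: DENY
  req#4 t=1ms: DENY
  req#5 t=1ms: DENY
  req#6 t=1ms: DENY

Answer: AADDDD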